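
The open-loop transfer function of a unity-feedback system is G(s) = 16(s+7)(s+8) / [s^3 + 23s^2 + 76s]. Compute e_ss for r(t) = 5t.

95/224

Factoring s from the denominator leaves a polynomial with constant term 76, so the system is type 1.
K_v = lim_{s→0} s·G(s) = 16·7·8 / 76 = 224/19.
e_ss = 5/K_v = 5/(224/19) = 95/224.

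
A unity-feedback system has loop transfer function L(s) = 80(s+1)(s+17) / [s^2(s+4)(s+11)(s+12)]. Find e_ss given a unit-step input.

0

System type = 2 (two poles at s=0).
K_p = ∞ for a type-2 system; e_ss to a step is zero.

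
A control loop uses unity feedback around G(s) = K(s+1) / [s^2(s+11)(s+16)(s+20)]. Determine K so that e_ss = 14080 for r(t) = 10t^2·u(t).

Two free integrators in G(s): this is a type 2 system.
K_a = lim_{s→0} s^2·G(s) = K·1 / (11·16·20) = (1/3520)·K.
e_ss = 20/K_a = 14080 ⇒ K_a = 1/704 ⇒ K = (1/704)/(1/3520) = 5.

5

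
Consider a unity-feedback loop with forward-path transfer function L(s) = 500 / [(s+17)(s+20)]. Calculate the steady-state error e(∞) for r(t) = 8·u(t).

68/21

System type = 0 (no poles at s=0).
K_p = lim_{s→0} L(s) = 500 / (17·20) = 25/17.
e_ss = 8/(1 + K_p) = 8/(42/17) = 68/21.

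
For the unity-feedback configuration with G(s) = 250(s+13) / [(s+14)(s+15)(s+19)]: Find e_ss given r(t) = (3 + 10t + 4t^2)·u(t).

infinity

The open loop has no poles at the origin → type 0 system. By superposition:
  • 3: e_ss = 3/(1+K_p) with K_p=325/399 → 1197/724.
  • 10t: a type-0 system cannot track it, e_ss → ∞.
  • 4t^2: a type-0 system cannot track it, e_ss → ∞.
The unbounded component dominates.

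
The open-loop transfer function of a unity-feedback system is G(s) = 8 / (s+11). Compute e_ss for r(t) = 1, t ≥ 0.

11/19

System type = 0 (no poles at s=0).
K_p = lim_{s→0} G(s) = 8 / (11) = 8/11.
e_ss = 1/(1 + K_p) = 1/(19/11) = 11/19.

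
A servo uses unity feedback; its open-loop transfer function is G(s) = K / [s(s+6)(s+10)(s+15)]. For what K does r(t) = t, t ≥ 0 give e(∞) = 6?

System type = 1 (one pole at s=0).
K_v = lim_{s→0} s·G(s) = K / (6·10·15) = (1/900)·K.
e_ss = 1/K_v = 6 ⇒ K_v = 1/6 ⇒ K = (1/6)/(1/900) = 150.

150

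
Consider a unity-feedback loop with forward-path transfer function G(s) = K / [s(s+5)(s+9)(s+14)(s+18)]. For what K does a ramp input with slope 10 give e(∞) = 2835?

G(s) has one factor of s in the denominator, so the system is type 1.
K_v = lim_{s→0} s·G(s) = K / (5·9·14·18) = (1/11340)·K.
e_ss = 10/K_v = 2835 ⇒ K_v = 2/567 ⇒ K = (2/567)/(1/11340) = 40.

40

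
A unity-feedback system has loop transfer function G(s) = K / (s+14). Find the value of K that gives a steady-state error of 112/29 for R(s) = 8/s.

System type = 0 (no poles at s=0).
K_p = lim_{s→0} G(s) = K / (14) = (1/14)·K.
e_ss = 8/(1 + K_p) = 112/29 ⇒ 1 + (1/14)·K = 29/14 ⇒ K = 15.

15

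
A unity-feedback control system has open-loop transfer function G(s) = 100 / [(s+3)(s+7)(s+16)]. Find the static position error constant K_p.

No free integrators in G(s): this is a type 0 system.
K_p = lim_{s→0} G(s) = 100 / (3·7·16) = 25/84.

25/84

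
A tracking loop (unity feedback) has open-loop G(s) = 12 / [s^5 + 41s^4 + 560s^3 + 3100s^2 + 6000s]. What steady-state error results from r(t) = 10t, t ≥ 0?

The denominator has no term below 6000s — 1 pole at s=0, type 1.
K_v = lim_{s→0} s·G(s) = 12 / 6000 = 0.002.
e_ss = 10/K_v = 10/0.002 = 5000.

5000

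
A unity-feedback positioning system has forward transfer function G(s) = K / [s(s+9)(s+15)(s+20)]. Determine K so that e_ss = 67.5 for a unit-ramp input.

The open loop has one pole at the origin → type 1 system.
K_v = lim_{s→0} s·G(s) = K / (9·15·20) = (1/2700)·K.
e_ss = 1/K_v = 67.5 ⇒ K_v = 2/135 ⇒ K = (2/135)/(1/2700) = 40.

40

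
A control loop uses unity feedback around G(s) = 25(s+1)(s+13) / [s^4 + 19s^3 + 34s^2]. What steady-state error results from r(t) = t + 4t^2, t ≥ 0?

272/325

The denominator has no term below 34s^2 — 2 poles at s=0, type 2. Treating each term separately:
  • t: tracked with zero error.
  • 4t^2: e_ss = 8/K_a with K_a=325/34 → 272/325.
Total e_ss = 272/325.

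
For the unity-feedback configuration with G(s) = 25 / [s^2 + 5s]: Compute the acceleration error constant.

Lowest-order denominator term is 5s, so the open loop has 1 pole at the origin → type 1 system.
K_a = lim_{s→0} s^2·G(s) = 0 (the extra factor of s kills the finite limit).

0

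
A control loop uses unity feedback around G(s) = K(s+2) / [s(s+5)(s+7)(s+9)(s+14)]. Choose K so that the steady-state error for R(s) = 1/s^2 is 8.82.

One free integrator in G(s): this is a type 1 system.
K_v = lim_{s→0} s·G(s) = K·2 / (5·7·9·14) = (1/2205)·K.
e_ss = 1/K_v = 8.82 ⇒ K_v = 50/441 ⇒ K = (50/441)/(1/2205) = 250.

250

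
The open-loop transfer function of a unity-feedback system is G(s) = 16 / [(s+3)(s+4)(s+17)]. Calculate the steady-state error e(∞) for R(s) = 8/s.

408/55

G(s) has no factors of s in the denominator, so the system is type 0.
K_p = lim_{s→0} G(s) = 16 / (3·4·17) = 4/51.
e_ss = 8/(1 + K_p) = 8/(55/51) = 408/55.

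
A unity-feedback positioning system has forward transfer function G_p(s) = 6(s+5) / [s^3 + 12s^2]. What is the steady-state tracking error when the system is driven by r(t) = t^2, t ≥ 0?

Factoring s^2 from the denominator leaves a polynomial with constant term 12, so the system is type 2.
K_a = lim_{s→0} s^2·G_p(s) = 6·5 / 12 = 2.5.
r(t) = t^2 gives R(s) = 2/s^3.
e_ss = 2/K_a = 2/2.5 = 0.8.

0.8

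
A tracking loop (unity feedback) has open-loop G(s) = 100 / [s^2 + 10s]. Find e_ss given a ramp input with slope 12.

1.2

Lowest-order denominator term is 10s, so the open loop has 1 pole at the origin → type 1 system.
K_v = lim_{s→0} s·G(s) = 100 / 10 = 10.
e_ss = 12/K_v = 12/10 = 1.2.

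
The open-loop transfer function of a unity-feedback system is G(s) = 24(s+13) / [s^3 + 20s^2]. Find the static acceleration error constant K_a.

Factoring s^2 from the denominator leaves a polynomial with constant term 20, so the system is type 2.
K_a = lim_{s→0} s^2·G(s) = 24·13 / 20 = 15.6.

15.6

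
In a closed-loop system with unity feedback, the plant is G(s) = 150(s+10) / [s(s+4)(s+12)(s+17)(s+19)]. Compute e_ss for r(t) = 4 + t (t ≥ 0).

System type = 1 (one pole at s=0). Taking each input component in turn:
  • 4: tracked with zero error.
  • t: e_ss = 1/K_v with K_v=125/1292 → 10.336.
Total e_ss = 10.336.

10.336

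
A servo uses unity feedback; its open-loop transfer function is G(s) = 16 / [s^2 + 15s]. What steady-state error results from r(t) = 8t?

7.5

Lowest-order denominator term is 15s, so the open loop has 1 pole at the origin → type 1 system.
K_v = lim_{s→0} s·G(s) = 16 / 15 = 16/15.
e_ss = 8/K_v = 8/(16/15) = 7.5.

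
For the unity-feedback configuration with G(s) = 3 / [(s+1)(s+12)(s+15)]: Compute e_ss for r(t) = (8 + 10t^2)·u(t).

infinity

G(s) has no factors of s in the denominator, so the system is type 0. Treating each term separately:
  • 8: e_ss = 8/(1+K_p) with K_p=1/60 → 480/61.
  • 10t^2: a type-0 system cannot track it, e_ss → ∞.
The unbounded component dominates.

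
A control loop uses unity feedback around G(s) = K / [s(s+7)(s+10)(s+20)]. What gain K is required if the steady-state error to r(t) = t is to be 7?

G(s) has one factor of s in the denominator, so the system is type 1.
K_v = lim_{s→0} s·G(s) = K / (7·10·20) = (1/1400)·K.
e_ss = 1/K_v = 7 ⇒ K_v = 1/7 ⇒ K = (1/7)/(1/1400) = 200.

200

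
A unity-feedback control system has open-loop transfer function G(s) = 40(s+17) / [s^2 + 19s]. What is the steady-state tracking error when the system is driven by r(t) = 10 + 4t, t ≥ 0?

Lowest-order denominator term is 19s, so the open loop has 1 pole at the origin → type 1 system. Treating each term separately:
  • 10: tracked with zero error.
  • 4t: e_ss = 4/K_v with K_v=680/19 → 19/170.
Total e_ss = 19/170.

19/170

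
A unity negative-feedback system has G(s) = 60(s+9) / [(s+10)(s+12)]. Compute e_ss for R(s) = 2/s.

No free integrators in G(s): this is a type 0 system.
K_p = lim_{s→0} G(s) = 60·9 / (10·12) = 4.5.
e_ss = 2/(1 + K_p) = 2/5.5 = 4/11.

4/11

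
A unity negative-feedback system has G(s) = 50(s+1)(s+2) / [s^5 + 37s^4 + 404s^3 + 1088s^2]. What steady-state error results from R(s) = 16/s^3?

174.08

Lowest-order denominator term is 1088s^2, so the open loop has 2 poles at the origin → type 2 system.
K_a = lim_{s→0} s^2·G(s) = 50·1·2 / 1088 = 25/272.
r(t) = 8t^2 gives R(s) = 16/s^3.
e_ss = 16/K_a = 16/(25/272) = 174.08.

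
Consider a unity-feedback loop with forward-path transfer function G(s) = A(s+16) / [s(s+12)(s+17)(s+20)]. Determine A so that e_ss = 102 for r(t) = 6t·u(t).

15

System type = 1 (one pole at s=0).
K_v = lim_{s→0} s·G(s) = A·16 / (12·17·20) = (1/255)·A.
e_ss = 6/K_v = 102 ⇒ K_v = 1/17 ⇒ A = (1/17)/(1/255) = 15.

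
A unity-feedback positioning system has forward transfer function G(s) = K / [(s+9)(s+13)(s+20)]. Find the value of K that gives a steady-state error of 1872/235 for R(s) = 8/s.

System type = 0 (no poles at s=0).
K_p = lim_{s→0} G(s) = K / (9·13·20) = (1/2340)·K.
e_ss = 8/(1 + K_p) = 1872/235 ⇒ 1 + (1/2340)·K = 235/234 ⇒ K = 10.

10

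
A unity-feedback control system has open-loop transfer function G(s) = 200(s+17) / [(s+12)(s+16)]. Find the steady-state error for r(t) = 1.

The open loop has no poles at the origin → type 0 system.
K_p = lim_{s→0} G(s) = 200·17 / (12·16) = 425/24.
e_ss = 1/(1 + K_p) = 1/(449/24) = 24/449.

24/449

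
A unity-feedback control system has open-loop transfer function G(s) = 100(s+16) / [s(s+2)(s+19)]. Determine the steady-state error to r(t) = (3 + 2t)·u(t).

0.0475

G(s) has one factor of s in the denominator, so the system is type 1. Treating each term separately:
  • 3: tracked with zero error.
  • 2t: e_ss = 2/K_v with K_v=800/19 → 0.0475.
Total e_ss = 0.0475.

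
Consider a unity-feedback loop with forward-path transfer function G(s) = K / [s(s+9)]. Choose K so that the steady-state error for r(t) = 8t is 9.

System type = 1 (one pole at s=0).
K_v = lim_{s→0} s·G(s) = K / (9) = (1/9)·K.
e_ss = 8/K_v = 9 ⇒ K_v = 8/9 ⇒ K = (8/9)/(1/9) = 8.

8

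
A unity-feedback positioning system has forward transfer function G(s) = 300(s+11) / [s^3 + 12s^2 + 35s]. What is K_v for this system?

Factoring s from the denominator leaves a polynomial with constant term 35, so the system is type 1.
K_v = lim_{s→0} s·G(s) = 300·11 / 35 = 660/7.

660/7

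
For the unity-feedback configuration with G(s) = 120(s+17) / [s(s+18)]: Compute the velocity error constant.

System type = 1 (one pole at s=0).
K_v = lim_{s→0} s·G(s) = 120·17 / (18) = 340/3.

340/3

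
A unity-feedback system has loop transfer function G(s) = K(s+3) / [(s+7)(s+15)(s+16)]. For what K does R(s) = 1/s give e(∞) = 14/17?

System type = 0 (no poles at s=0).
K_p = lim_{s→0} G(s) = K·3 / (7·15·16) = (1/560)·K.
e_ss = 1/(1 + K_p) = 14/17 ⇒ 1 + (1/560)·K = 17/14 ⇒ K = 120.

120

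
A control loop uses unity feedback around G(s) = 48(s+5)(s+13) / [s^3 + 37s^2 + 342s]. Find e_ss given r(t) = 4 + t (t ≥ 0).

57/520

Factoring s from the denominator leaves a polynomial with constant term 342, so the system is type 1. Taking each input component in turn:
  • 4: tracked with zero error.
  • t: e_ss = 1/K_v with K_v=520/57 → 57/520.
Total e_ss = 57/520.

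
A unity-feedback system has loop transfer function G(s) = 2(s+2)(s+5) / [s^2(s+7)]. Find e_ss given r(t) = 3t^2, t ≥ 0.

Two free integrators in G(s): this is a type 2 system.
K_a = lim_{s→0} s^2·G(s) = 2·2·5 / (7) = 20/7.
r(t) = 3t^2 gives R(s) = 6/s^3.
e_ss = 6/K_a = 6/(20/7) = 2.1.

2.1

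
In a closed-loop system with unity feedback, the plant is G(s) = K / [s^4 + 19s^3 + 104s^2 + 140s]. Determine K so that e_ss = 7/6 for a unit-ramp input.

120

The denominator has no term below 140s — 1 pole at s=0, type 1.
K_v = lim_{s→0} s·G(s) = K / 140 = (1/140)·K.
e_ss = 1/K_v = 7/6 ⇒ K_v = 6/7 ⇒ K = (6/7)/(1/140) = 120.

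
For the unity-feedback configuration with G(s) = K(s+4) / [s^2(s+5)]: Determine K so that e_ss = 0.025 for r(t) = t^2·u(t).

G(s) has two factors of s in the denominator, so the system is type 2.
K_a = lim_{s→0} s^2·G(s) = K·4 / (5) = 0.8·K.
e_ss = 2/K_a = 0.025 ⇒ K_a = 80 ⇒ K = 80/0.8 = 100.

100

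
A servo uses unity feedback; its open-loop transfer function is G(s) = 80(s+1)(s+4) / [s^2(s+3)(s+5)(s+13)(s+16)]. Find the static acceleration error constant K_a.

4/39

The open loop has two poles at the origin → type 2 system.
K_a = lim_{s→0} s^2·G(s) = 80·1·4 / (3·5·13·16) = 4/39.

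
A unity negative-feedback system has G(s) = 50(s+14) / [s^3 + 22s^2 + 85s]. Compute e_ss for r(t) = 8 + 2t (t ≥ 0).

17/70

Factoring s from the denominator leaves a polynomial with constant term 85, so the system is type 1. By superposition:
  • 8: tracked with zero error.
  • 2t: e_ss = 2/K_v with K_v=140/17 → 17/70.
Total e_ss = 17/70.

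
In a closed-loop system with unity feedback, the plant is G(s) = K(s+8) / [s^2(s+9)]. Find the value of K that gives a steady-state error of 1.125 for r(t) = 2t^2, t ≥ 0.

The open loop has two poles at the origin → type 2 system.
K_a = lim_{s→0} s^2·G(s) = K·8 / (9) = (8/9)·K.
e_ss = 4/K_a = 1.125 ⇒ K_a = 32/9 ⇒ K = (32/9)/(8/9) = 4.

4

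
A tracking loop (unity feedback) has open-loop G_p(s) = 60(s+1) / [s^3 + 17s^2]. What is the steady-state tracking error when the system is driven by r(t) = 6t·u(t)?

0

Lowest-order denominator term is 17s^2, so the open loop has 2 poles at the origin → type 2 system.
K_v = ∞ for a type-2 system; e_ss to a ramp is zero.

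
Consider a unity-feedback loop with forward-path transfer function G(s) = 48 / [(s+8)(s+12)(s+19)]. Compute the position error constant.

G(s) has no factors of s in the denominator, so the system is type 0.
K_p = lim_{s→0} G(s) = 48 / (8·12·19) = 1/38.

1/38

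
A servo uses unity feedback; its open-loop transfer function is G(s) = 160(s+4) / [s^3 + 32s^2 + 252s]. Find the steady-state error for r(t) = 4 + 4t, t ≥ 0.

The denominator has no term below 252s — 1 pole at s=0, type 1. By superposition:
  • 4: tracked with zero error.
  • 4t: e_ss = 4/K_v with K_v=160/63 → 1.575.
Total e_ss = 1.575.

1.575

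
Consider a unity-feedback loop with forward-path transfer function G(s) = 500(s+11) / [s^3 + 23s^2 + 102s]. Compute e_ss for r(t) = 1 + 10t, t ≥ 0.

The denominator has no term below 102s — 1 pole at s=0, type 1. By superposition:
  • 1: tracked with zero error.
  • 10t: e_ss = 10/K_v with K_v=2750/51 → 51/275.
Total e_ss = 51/275.

51/275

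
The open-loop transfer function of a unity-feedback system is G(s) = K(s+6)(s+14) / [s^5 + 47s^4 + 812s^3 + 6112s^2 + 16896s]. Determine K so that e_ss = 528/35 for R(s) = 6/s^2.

80

Lowest-order denominator term is 16896s, so the open loop has 1 pole at the origin → type 1 system.
K_v = lim_{s→0} s·G(s) = K·6·14 / 16896 = (7/1408)·K.
e_ss = 6/K_v = 528/35 ⇒ K_v = 35/88 ⇒ K = (35/88)/(7/1408) = 80.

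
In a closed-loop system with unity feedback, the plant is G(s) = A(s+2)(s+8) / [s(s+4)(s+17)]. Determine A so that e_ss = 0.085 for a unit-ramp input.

The open loop has one pole at the origin → type 1 system.
K_v = lim_{s→0} s·G(s) = A·2·8 / (4·17) = (4/17)·A.
e_ss = 1/K_v = 0.085 ⇒ K_v = 200/17 ⇒ A = (200/17)/(4/17) = 50.

50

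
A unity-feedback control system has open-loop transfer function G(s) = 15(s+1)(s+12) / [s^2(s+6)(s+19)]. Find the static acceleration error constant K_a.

System type = 2 (two poles at s=0).
K_a = lim_{s→0} s^2·G(s) = 15·1·12 / (6·19) = 30/19.

30/19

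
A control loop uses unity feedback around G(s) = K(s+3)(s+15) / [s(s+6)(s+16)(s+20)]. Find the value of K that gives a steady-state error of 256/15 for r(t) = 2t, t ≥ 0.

G(s) has one factor of s in the denominator, so the system is type 1.
K_v = lim_{s→0} s·G(s) = K·3·15 / (6·16·20) = (3/128)·K.
e_ss = 2/K_v = 256/15 ⇒ K_v = 15/128 ⇒ K = (15/128)/(3/128) = 5.

5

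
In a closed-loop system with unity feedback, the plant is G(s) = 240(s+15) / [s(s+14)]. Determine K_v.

1800/7

System type = 1 (one pole at s=0).
K_v = lim_{s→0} s·G(s) = 240·15 / (14) = 1800/7.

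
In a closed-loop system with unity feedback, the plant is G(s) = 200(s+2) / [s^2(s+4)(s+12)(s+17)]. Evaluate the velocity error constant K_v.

K_v = lim_{s→0} s·G(s); with 2 poles at the origin the limit diverges, so K_v = ∞.

infinity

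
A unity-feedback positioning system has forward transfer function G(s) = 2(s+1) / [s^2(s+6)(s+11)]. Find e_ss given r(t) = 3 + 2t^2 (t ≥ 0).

132

G(s) has two factors of s in the denominator, so the system is type 2. By superposition:
  • 3: tracked with zero error.
  • 2t^2: e_ss = 4/K_a with K_a=1/33 → 132.
Total e_ss = 132.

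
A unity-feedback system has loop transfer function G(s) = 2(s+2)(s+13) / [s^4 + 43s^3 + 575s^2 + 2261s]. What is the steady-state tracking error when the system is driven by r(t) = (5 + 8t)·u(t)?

Factoring s from the denominator leaves a polynomial with constant term 2261, so the system is type 1. By superposition:
  • 5: tracked with zero error.
  • 8t: e_ss = 8/K_v with K_v=52/2261 → 4522/13.
Total e_ss = 4522/13.

4522/13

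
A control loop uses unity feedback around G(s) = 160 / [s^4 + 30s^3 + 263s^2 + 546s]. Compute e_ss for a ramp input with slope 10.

34.125

Factoring s from the denominator leaves a polynomial with constant term 546, so the system is type 1.
K_v = lim_{s→0} s·G(s) = 160 / 546 = 80/273.
e_ss = 10/K_v = 10/(80/273) = 34.125.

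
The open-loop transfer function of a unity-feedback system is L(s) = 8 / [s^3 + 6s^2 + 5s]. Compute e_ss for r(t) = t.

0.625

Lowest-order denominator term is 5s, so the open loop has 1 pole at the origin → type 1 system.
K_v = lim_{s→0} s·L(s) = 8 / 5 = 1.6.
e_ss = 1/K_v = 1/1.6 = 0.625.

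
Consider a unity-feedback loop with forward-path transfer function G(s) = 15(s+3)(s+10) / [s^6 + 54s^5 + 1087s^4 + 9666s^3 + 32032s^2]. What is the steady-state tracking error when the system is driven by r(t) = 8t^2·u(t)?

Factoring s^2 from the denominator leaves a polynomial with constant term 32032, so the system is type 2.
K_a = lim_{s→0} s^2·G(s) = 15·3·10 / 32032 = 225/16016.
r(t) = 8t^2 gives R(s) = 16/s^3.
e_ss = 16/K_a = 16/(225/16016) = 256256/225.

256256/225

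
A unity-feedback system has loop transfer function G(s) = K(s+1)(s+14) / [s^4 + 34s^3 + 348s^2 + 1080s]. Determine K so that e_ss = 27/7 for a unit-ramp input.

20

The denominator has no term below 1080s — 1 pole at s=0, type 1.
K_v = lim_{s→0} s·G(s) = K·1·14 / 1080 = (7/540)·K.
e_ss = 1/K_v = 27/7 ⇒ K_v = 7/27 ⇒ K = (7/27)/(7/540) = 20.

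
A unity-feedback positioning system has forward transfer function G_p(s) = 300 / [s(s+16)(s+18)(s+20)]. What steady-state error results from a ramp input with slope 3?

System type = 1 (one pole at s=0).
K_v = lim_{s→0} s·G_p(s) = 300 / (16·18·20) = 5/96.
e_ss = 3/K_v = 3/(5/96) = 57.6.

57.6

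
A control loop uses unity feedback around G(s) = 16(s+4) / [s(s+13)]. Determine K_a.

0

The open loop has one pole at the origin → type 1 system.
K_a = lim_{s→0} s^2·G(s) = 0 (the extra factor of s kills the finite limit).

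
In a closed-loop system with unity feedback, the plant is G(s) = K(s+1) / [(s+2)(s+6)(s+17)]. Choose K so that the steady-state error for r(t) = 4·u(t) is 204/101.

200

G(s) has no factors of s in the denominator, so the system is type 0.
K_p = lim_{s→0} G(s) = K·1 / (2·6·17) = (1/204)·K.
e_ss = 4/(1 + K_p) = 204/101 ⇒ 1 + (1/204)·K = 101/51 ⇒ K = 200.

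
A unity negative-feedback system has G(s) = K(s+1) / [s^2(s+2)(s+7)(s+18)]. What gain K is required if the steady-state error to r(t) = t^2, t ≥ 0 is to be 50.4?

10

G(s) has two factors of s in the denominator, so the system is type 2.
K_a = lim_{s→0} s^2·G(s) = K·1 / (2·7·18) = (1/252)·K.
e_ss = 2/K_a = 50.4 ⇒ K_a = 5/126 ⇒ K = (5/126)/(1/252) = 10.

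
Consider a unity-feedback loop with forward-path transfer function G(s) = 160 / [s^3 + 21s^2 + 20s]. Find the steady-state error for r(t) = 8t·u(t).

1

Factoring s from the denominator leaves a polynomial with constant term 20, so the system is type 1.
K_v = lim_{s→0} s·G(s) = 160 / 20 = 8.
e_ss = 8/K_v = 8/8 = 1.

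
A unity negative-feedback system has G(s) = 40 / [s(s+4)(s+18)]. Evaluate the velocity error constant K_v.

G(s) has one factor of s in the denominator, so the system is type 1.
K_v = lim_{s→0} s·G(s) = 40 / (4·18) = 5/9.

5/9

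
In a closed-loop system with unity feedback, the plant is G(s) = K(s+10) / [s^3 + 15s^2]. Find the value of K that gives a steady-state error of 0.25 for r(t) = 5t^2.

60

Factoring s^2 from the denominator leaves a polynomial with constant term 15, so the system is type 2.
K_a = lim_{s→0} s^2·G(s) = K·10 / 15 = (2/3)·K.
e_ss = 10/K_a = 0.25 ⇒ K_a = 40 ⇒ K = 40/(2/3) = 60.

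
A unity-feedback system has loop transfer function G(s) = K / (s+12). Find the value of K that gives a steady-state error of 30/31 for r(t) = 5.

No free integrators in G(s): this is a type 0 system.
K_p = lim_{s→0} G(s) = K / (12) = (1/12)·K.
e_ss = 5/(1 + K_p) = 30/31 ⇒ 1 + (1/12)·K = 31/6 ⇒ K = 50.

50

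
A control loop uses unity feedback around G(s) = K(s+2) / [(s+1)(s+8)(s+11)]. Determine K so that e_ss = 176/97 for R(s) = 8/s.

150

G(s) has no factors of s in the denominator, so the system is type 0.
K_p = lim_{s→0} G(s) = K·2 / (1·8·11) = (1/44)·K.
e_ss = 8/(1 + K_p) = 176/97 ⇒ 1 + (1/44)·K = 97/22 ⇒ K = 150.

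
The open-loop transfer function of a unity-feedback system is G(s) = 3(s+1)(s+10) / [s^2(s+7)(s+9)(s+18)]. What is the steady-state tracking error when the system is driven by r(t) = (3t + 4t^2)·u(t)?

G(s) has two factors of s in the denominator, so the system is type 2. By superposition:
  • 3t: tracked with zero error.
  • 4t^2: e_ss = 8/K_a with K_a=5/189 → 302.4.
Total e_ss = 302.4.

302.4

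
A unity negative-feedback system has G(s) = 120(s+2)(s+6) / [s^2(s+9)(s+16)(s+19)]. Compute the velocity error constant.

K_v = lim_{s→0} s·G(s); with 2 poles at the origin the limit diverges, so K_v = ∞.

infinity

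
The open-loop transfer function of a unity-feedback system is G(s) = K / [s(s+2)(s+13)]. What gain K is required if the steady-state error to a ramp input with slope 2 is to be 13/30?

120

The open loop has one pole at the origin → type 1 system.
K_v = lim_{s→0} s·G(s) = K / (2·13) = (1/26)·K.
e_ss = 2/K_v = 13/30 ⇒ K_v = 60/13 ⇒ K = (60/13)/(1/26) = 120.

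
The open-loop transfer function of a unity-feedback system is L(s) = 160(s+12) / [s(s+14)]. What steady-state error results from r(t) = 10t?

System type = 1 (one pole at s=0).
K_v = lim_{s→0} s·L(s) = 160·12 / (14) = 960/7.
e_ss = 10/K_v = 10/(960/7) = 7/96.

7/96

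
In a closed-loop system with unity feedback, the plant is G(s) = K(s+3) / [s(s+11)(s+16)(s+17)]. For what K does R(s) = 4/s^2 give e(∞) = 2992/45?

60

System type = 1 (one pole at s=0).
K_v = lim_{s→0} s·G(s) = K·3 / (11·16·17) = (3/2992)·K.
e_ss = 4/K_v = 2992/45 ⇒ K_v = 45/748 ⇒ K = (45/748)/(3/2992) = 60.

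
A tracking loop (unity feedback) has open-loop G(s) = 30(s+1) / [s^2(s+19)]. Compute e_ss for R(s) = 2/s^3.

G(s) has two factors of s in the denominator, so the system is type 2.
K_a = lim_{s→0} s^2·G(s) = 30·1 / (19) = 30/19.
r(t) = t^2 gives R(s) = 2/s^3.
e_ss = 2/K_a = 2/(30/19) = 19/15.

19/15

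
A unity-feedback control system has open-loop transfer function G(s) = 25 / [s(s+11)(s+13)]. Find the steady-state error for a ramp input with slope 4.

22.88

G(s) has one factor of s in the denominator, so the system is type 1.
K_v = lim_{s→0} s·G(s) = 25 / (11·13) = 25/143.
e_ss = 4/K_v = 4/(25/143) = 22.88.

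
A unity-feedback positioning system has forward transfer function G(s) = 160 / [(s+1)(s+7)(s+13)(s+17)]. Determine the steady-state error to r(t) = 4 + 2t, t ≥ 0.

No free integrators in G(s): this is a type 0 system. Treating each term separately:
  • 4: e_ss = 4/(1+K_p) with K_p=160/1547 → 6188/1707.
  • 2t: a type-0 system cannot track it, e_ss → ∞.
The unbounded component dominates.

infinity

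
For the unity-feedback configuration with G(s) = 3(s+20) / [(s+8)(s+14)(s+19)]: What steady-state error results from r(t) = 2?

No free integrators in G(s): this is a type 0 system.
K_p = lim_{s→0} G(s) = 3·20 / (8·14·19) = 15/532.
e_ss = 2/(1 + K_p) = 2/(547/532) = 1064/547.

1064/547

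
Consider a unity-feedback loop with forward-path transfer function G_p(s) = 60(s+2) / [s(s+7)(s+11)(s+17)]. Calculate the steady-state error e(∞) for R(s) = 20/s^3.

infinity

System type = 1 (one pole at s=0).
K_a = lim_{s→0} s^2·G_p(s) = 0; the steady-state error to this parabolic input grows without bound.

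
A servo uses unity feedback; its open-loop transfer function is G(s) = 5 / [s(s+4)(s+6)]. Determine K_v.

System type = 1 (one pole at s=0).
K_v = lim_{s→0} s·G(s) = 5 / (4·6) = 5/24.

5/24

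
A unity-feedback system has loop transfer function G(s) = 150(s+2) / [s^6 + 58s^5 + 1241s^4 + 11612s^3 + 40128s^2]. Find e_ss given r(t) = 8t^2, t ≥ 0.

2140.16

Lowest-order denominator term is 40128s^2, so the open loop has 2 poles at the origin → type 2 system.
K_a = lim_{s→0} s^2·G(s) = 150·2 / 40128 = 25/3344.
r(t) = 8t^2 gives R(s) = 16/s^3.
e_ss = 16/K_a = 16/(25/3344) = 2140.16.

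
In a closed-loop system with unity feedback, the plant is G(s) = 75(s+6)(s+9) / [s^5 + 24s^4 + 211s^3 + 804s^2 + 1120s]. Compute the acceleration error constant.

Lowest-order denominator term is 1120s, so the open loop has 1 pole at the origin → type 1 system.
K_a = lim_{s→0} s^2·G(s) = 0 (the extra factor of s kills the finite limit).

0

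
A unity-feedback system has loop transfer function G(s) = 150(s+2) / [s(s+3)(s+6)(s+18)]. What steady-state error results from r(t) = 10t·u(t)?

System type = 1 (one pole at s=0).
K_v = lim_{s→0} s·G(s) = 150·2 / (3·6·18) = 25/27.
e_ss = 10/K_v = 10/(25/27) = 10.8.

10.8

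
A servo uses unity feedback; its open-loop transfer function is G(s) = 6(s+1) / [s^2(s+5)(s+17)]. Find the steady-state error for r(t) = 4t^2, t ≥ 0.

340/3

The open loop has two poles at the origin → type 2 system.
K_a = lim_{s→0} s^2·G(s) = 6·1 / (5·17) = 6/85.
r(t) = 4t^2 gives R(s) = 8/s^3.
e_ss = 8/K_a = 8/(6/85) = 340/3.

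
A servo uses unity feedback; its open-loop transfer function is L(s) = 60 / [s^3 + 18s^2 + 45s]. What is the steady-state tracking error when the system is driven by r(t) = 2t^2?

infinity

The denominator has no term below 45s — 1 pole at s=0, type 1.
For a type-1 system K_a = 0, so e_ss to a parabolic input is unbounded.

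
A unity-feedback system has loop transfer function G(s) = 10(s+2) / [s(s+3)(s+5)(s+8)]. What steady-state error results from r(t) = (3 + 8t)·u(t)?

G(s) has one factor of s in the denominator, so the system is type 1. Taking each input component in turn:
  • 3: tracked with zero error.
  • 8t: e_ss = 8/K_v with K_v=1/6 → 48.
Total e_ss = 48.

48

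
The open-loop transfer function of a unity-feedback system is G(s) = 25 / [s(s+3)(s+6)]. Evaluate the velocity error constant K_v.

G(s) has one factor of s in the denominator, so the system is type 1.
K_v = lim_{s→0} s·G(s) = 25 / (3·6) = 25/18.

25/18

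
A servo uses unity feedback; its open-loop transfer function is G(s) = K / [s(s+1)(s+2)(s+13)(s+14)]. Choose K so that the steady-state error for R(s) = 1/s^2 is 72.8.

5

The open loop has one pole at the origin → type 1 system.
K_v = lim_{s→0} s·G(s) = K / (1·2·13·14) = (1/364)·K.
e_ss = 1/K_v = 72.8 ⇒ K_v = 5/364 ⇒ K = (5/364)/(1/364) = 5.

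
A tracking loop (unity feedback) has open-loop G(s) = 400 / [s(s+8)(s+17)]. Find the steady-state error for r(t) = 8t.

One free integrator in G(s): this is a type 1 system.
K_v = lim_{s→0} s·G(s) = 400 / (8·17) = 50/17.
e_ss = 8/K_v = 8/(50/17) = 2.72.

2.72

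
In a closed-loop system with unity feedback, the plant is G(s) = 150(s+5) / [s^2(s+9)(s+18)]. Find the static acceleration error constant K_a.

125/27

Two free integrators in G(s): this is a type 2 system.
K_a = lim_{s→0} s^2·G(s) = 150·5 / (9·18) = 125/27.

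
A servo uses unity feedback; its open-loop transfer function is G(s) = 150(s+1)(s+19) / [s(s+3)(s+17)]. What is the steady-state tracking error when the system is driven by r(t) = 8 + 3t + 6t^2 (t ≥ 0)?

infinity

G(s) has one factor of s in the denominator, so the system is type 1. Taking each input component in turn:
  • 8: tracked with zero error.
  • 3t: e_ss = 3/K_v with K_v=950/17 → 51/950.
  • 6t^2: a type-1 system cannot track it, e_ss → ∞.
The unbounded component dominates.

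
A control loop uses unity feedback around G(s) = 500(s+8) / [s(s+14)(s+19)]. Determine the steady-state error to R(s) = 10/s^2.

G(s) has one factor of s in the denominator, so the system is type 1.
K_v = lim_{s→0} s·G(s) = 500·8 / (14·19) = 2000/133.
e_ss = 10/K_v = 10/(2000/133) = 0.665.

0.665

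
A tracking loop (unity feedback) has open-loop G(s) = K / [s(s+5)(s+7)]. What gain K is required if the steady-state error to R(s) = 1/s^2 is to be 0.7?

50

One free integrator in G(s): this is a type 1 system.
K_v = lim_{s→0} s·G(s) = K / (5·7) = (1/35)·K.
e_ss = 1/K_v = 0.7 ⇒ K_v = 10/7 ⇒ K = (10/7)/(1/35) = 50.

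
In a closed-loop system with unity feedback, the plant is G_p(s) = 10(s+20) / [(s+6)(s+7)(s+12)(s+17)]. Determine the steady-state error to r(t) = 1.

G_p(s) has no factors of s in the denominator, so the system is type 0.
K_p = lim_{s→0} G_p(s) = 10·20 / (6·7·12·17) = 25/1071.
e_ss = 1/(1 + K_p) = 1/(1096/1071) = 1071/1096.

1071/1096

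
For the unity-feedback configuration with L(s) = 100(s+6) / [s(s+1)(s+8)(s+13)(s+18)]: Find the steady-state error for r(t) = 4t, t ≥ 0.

L(s) has one factor of s in the denominator, so the system is type 1.
K_v = lim_{s→0} s·L(s) = 100·6 / (1·8·13·18) = 25/78.
e_ss = 4/K_v = 4/(25/78) = 12.48.

12.48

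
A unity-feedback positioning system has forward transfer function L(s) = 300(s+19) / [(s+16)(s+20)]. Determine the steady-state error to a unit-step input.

The open loop has no poles at the origin → type 0 system.
K_p = lim_{s→0} L(s) = 300·19 / (16·20) = 17.8125.
e_ss = 1/(1 + K_p) = 1/18.8125 = 16/301.

16/301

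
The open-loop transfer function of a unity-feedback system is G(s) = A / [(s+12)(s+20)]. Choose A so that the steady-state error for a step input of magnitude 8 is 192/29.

The open loop has no poles at the origin → type 0 system.
K_p = lim_{s→0} G(s) = A / (12·20) = (1/240)·A.
e_ss = 8/(1 + K_p) = 192/29 ⇒ 1 + (1/240)·A = 29/24 ⇒ A = 50.

50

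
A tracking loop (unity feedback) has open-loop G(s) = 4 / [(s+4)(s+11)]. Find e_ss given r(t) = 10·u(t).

The open loop has no poles at the origin → type 0 system.
K_p = lim_{s→0} G(s) = 4 / (4·11) = 1/11.
e_ss = 10/(1 + K_p) = 10/(12/11) = 55/6.

55/6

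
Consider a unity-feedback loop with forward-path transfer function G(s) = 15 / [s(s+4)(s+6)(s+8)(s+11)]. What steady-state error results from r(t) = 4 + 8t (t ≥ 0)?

1126.4

The open loop has one pole at the origin → type 1 system. By superposition:
  • 4: tracked with zero error.
  • 8t: e_ss = 8/K_v with K_v=5/704 → 1126.4.
Total e_ss = 1126.4.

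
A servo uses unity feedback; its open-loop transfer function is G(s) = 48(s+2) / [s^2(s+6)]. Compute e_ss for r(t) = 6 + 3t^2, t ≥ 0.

Two free integrators in G(s): this is a type 2 system. Treating each term separately:
  • 6: tracked with zero error.
  • 3t^2: e_ss = 6/K_a with K_a=16 → 0.375.
Total e_ss = 0.375.

0.375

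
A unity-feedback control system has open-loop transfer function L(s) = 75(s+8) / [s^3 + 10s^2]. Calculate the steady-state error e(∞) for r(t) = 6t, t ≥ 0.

0

Factoring s^2 from the denominator leaves a polynomial with constant term 10, so the system is type 2.
K_v = ∞ for a type-2 system; e_ss to a ramp is zero.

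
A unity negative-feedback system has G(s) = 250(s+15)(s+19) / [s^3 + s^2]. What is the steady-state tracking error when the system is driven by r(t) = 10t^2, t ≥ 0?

2/7125

The denominator has no term below s^2 — 2 poles at s=0, type 2.
K_a = lim_{s→0} s^2·G(s) = 250·15·19 / 1 = 71250.
r(t) = 10t^2 gives R(s) = 20/s^3.
e_ss = 20/K_a = 20/71250 = 2/7125.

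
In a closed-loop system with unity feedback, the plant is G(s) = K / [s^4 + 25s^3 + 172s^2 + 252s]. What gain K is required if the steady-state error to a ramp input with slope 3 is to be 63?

12

Factoring s from the denominator leaves a polynomial with constant term 252, so the system is type 1.
K_v = lim_{s→0} s·G(s) = K / 252 = (1/252)·K.
e_ss = 3/K_v = 63 ⇒ K_v = 1/21 ⇒ K = (1/21)/(1/252) = 12.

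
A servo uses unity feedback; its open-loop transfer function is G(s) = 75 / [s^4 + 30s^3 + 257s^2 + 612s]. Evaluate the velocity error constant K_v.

25/204

Lowest-order denominator term is 612s, so the open loop has 1 pole at the origin → type 1 system.
K_v = lim_{s→0} s·G(s) = 75 / 612 = 25/204.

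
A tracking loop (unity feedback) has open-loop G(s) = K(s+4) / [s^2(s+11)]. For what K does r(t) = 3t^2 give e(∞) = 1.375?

G(s) has two factors of s in the denominator, so the system is type 2.
K_a = lim_{s→0} s^2·G(s) = K·4 / (11) = (4/11)·K.
e_ss = 6/K_a = 1.375 ⇒ K_a = 48/11 ⇒ K = (48/11)/(4/11) = 12.

12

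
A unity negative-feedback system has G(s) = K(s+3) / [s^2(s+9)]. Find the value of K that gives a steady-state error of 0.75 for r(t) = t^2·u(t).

G(s) has two factors of s in the denominator, so the system is type 2.
K_a = lim_{s→0} s^2·G(s) = K·3 / (9) = (1/3)·K.
e_ss = 2/K_a = 0.75 ⇒ K_a = 8/3 ⇒ K = (8/3)/(1/3) = 8.

8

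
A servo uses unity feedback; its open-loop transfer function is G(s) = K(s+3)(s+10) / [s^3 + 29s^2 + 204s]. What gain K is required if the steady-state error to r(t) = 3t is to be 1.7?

12

The denominator has no term below 204s — 1 pole at s=0, type 1.
K_v = lim_{s→0} s·G(s) = K·3·10 / 204 = (5/34)·K.
e_ss = 3/K_v = 1.7 ⇒ K_v = 30/17 ⇒ K = (30/17)/(5/34) = 12.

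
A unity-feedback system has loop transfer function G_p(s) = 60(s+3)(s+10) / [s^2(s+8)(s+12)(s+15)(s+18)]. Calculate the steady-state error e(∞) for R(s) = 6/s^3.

86.4

The open loop has two poles at the origin → type 2 system.
K_a = lim_{s→0} s^2·G_p(s) = 60·3·10 / (8·12·15·18) = 5/72.
r(t) = 3t^2 gives R(s) = 6/s^3.
e_ss = 6/K_a = 6/(5/72) = 86.4.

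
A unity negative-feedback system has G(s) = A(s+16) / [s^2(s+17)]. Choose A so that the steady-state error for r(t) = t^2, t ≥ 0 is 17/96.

12

G(s) has two factors of s in the denominator, so the system is type 2.
K_a = lim_{s→0} s^2·G(s) = A·16 / (17) = (16/17)·A.
e_ss = 2/K_a = 17/96 ⇒ K_a = 192/17 ⇒ A = (192/17)/(16/17) = 12.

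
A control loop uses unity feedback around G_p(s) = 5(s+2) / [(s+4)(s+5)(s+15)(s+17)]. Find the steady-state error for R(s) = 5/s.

2550/511

The open loop has no poles at the origin → type 0 system.
K_p = lim_{s→0} G_p(s) = 5·2 / (4·5·15·17) = 1/510.
e_ss = 5/(1 + K_p) = 5/(511/510) = 2550/511.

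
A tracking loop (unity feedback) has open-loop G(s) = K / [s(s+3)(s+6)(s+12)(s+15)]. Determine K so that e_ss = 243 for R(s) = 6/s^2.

System type = 1 (one pole at s=0).
K_v = lim_{s→0} s·G(s) = K / (3·6·12·15) = (1/3240)·K.
e_ss = 6/K_v = 243 ⇒ K_v = 2/81 ⇒ K = (2/81)/(1/3240) = 80.

80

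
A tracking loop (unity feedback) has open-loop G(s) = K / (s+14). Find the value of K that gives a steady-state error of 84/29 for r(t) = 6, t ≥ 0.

15

The open loop has no poles at the origin → type 0 system.
K_p = lim_{s→0} G(s) = K / (14) = (1/14)·K.
e_ss = 6/(1 + K_p) = 84/29 ⇒ 1 + (1/14)·K = 29/14 ⇒ K = 15.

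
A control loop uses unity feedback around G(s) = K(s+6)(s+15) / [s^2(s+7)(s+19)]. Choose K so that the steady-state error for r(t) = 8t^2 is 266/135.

The open loop has two poles at the origin → type 2 system.
K_a = lim_{s→0} s^2·G(s) = K·6·15 / (7·19) = (90/133)·K.
e_ss = 16/K_a = 266/135 ⇒ K_a = 1080/133 ⇒ K = (1080/133)/(90/133) = 12.

12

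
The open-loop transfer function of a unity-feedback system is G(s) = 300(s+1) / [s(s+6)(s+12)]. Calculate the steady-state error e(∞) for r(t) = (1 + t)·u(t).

System type = 1 (one pole at s=0). Taking each input component in turn:
  • 1: tracked with zero error.
  • t: e_ss = 1/K_v with K_v=25/6 → 0.24.
Total e_ss = 0.24.

0.24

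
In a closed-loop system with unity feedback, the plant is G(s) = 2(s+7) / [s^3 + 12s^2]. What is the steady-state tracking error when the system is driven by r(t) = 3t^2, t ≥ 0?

Lowest-order denominator term is 12s^2, so the open loop has 2 poles at the origin → type 2 system.
K_a = lim_{s→0} s^2·G(s) = 2·7 / 12 = 7/6.
r(t) = 3t^2 gives R(s) = 6/s^3.
e_ss = 6/K_a = 6/(7/6) = 36/7.

36/7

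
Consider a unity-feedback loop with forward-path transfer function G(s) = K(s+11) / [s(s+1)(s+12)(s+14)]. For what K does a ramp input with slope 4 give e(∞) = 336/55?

10

G(s) has one factor of s in the denominator, so the system is type 1.
K_v = lim_{s→0} s·G(s) = K·11 / (1·12·14) = (11/168)·K.
e_ss = 4/K_v = 336/55 ⇒ K_v = 55/84 ⇒ K = (55/84)/(11/168) = 10.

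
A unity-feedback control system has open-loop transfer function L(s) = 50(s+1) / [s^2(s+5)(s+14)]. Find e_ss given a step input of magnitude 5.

0

System type = 2 (two poles at s=0).
A type-2 system has K_p = ∞, so it tracks a step input with zero steady-state error.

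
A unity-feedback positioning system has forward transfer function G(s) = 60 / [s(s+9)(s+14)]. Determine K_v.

10/21

One free integrator in G(s): this is a type 1 system.
K_v = lim_{s→0} s·G(s) = 60 / (9·14) = 10/21.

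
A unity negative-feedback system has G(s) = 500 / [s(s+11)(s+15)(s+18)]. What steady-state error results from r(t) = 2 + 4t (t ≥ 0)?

G(s) has one factor of s in the denominator, so the system is type 1. Treating each term separately:
  • 2: tracked with zero error.
  • 4t: e_ss = 4/K_v with K_v=50/297 → 23.76.
Total e_ss = 23.76.

23.76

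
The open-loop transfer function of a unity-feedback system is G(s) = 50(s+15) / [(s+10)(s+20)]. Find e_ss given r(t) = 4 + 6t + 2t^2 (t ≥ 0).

infinity

System type = 0 (no poles at s=0). Treating each term separately:
  • 4: e_ss = 4/(1+K_p) with K_p=3.75 → 16/19.
  • 6t: a type-0 system cannot track it, e_ss → ∞.
  • 2t^2: a type-0 system cannot track it, e_ss → ∞.
The unbounded component dominates.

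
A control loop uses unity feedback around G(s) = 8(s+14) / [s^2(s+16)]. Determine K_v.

infinity

K_v = lim_{s→0} s·G(s); with 2 poles at the origin the limit diverges, so K_v = ∞.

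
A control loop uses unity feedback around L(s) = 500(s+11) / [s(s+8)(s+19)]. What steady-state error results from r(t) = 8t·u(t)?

System type = 1 (one pole at s=0).
K_v = lim_{s→0} s·L(s) = 500·11 / (8·19) = 1375/38.
e_ss = 8/K_v = 8/(1375/38) = 304/1375.

304/1375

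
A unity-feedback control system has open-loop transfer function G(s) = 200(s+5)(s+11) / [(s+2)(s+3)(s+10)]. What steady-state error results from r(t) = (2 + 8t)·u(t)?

infinity

System type = 0 (no poles at s=0). Treating each term separately:
  • 2: e_ss = 2/(1+K_p) with K_p=550/3 → 6/553.
  • 8t: a type-0 system cannot track it, e_ss → ∞.
The unbounded component dominates.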